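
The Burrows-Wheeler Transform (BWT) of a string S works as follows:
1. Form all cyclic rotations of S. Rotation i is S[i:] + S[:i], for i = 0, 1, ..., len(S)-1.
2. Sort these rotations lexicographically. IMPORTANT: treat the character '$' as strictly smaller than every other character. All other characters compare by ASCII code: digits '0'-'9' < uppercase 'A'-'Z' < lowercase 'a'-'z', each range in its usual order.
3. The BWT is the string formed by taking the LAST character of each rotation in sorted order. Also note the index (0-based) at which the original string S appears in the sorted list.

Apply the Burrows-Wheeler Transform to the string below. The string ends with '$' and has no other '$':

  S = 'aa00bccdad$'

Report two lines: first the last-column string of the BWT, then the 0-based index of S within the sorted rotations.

All 11 rotations (rotation i = S[i:]+S[:i]):
  rot[0] = aa00bccdad$
  rot[1] = a00bccdad$a
  rot[2] = 00bccdad$aa
  rot[3] = 0bccdad$aa0
  rot[4] = bccdad$aa00
  rot[5] = ccdad$aa00b
  rot[6] = cdad$aa00bc
  rot[7] = dad$aa00bcc
  rot[8] = ad$aa00bccd
  rot[9] = d$aa00bccda
  rot[10] = $aa00bccdad
Sorted (with $ < everything):
  sorted[0] = $aa00bccdad  (last char: 'd')
  sorted[1] = 00bccdad$aa  (last char: 'a')
  sorted[2] = 0bccdad$aa0  (last char: '0')
  sorted[3] = a00bccdad$a  (last char: 'a')
  sorted[4] = aa00bccdad$  (last char: '$')
  sorted[5] = ad$aa00bccd  (last char: 'd')
  sorted[6] = bccdad$aa00  (last char: '0')
  sorted[7] = ccdad$aa00b  (last char: 'b')
  sorted[8] = cdad$aa00bc  (last char: 'c')
  sorted[9] = d$aa00bccda  (last char: 'a')
  sorted[10] = dad$aa00bcc  (last char: 'c')
Last column: da0a$d0bcac
Original string S is at sorted index 4

Answer: da0a$d0bcac
4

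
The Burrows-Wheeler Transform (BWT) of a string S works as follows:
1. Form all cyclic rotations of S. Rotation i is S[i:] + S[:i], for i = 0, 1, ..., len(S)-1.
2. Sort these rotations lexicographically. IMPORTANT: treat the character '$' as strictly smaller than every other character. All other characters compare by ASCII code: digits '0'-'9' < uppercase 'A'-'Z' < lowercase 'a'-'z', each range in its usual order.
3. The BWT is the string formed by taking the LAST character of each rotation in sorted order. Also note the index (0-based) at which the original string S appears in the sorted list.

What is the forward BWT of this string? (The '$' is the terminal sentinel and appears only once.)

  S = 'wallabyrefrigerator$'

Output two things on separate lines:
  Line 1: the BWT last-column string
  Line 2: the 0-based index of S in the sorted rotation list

Answer: rlwrargeirlatoeyfa$b
18

Derivation:
All 20 rotations (rotation i = S[i:]+S[:i]):
  rot[0] = wallabyrefrigerator$
  rot[1] = allabyrefrigerator$w
  rot[2] = llabyrefrigerator$wa
  rot[3] = labyrefrigerator$wal
  rot[4] = abyrefrigerator$wall
  rot[5] = byrefrigerator$walla
  rot[6] = yrefrigerator$wallab
  rot[7] = refrigerator$wallaby
  rot[8] = efrigerator$wallabyr
  rot[9] = frigerator$wallabyre
  rot[10] = rigerator$wallabyref
  rot[11] = igerator$wallabyrefr
  rot[12] = gerator$wallabyrefri
  rot[13] = erator$wallabyrefrig
  rot[14] = rator$wallabyrefrige
  rot[15] = ator$wallabyrefriger
  rot[16] = tor$wallabyrefrigera
  rot[17] = or$wallabyrefrigerat
  rot[18] = r$wallabyrefrigerato
  rot[19] = $wallabyrefrigerator
Sorted (with $ < everything):
  sorted[0] = $wallabyrefrigerator  (last char: 'r')
  sorted[1] = abyrefrigerator$wall  (last char: 'l')
  sorted[2] = allabyrefrigerator$w  (last char: 'w')
  sorted[3] = ator$wallabyrefriger  (last char: 'r')
  sorted[4] = byrefrigerator$walla  (last char: 'a')
  sorted[5] = efrigerator$wallabyr  (last char: 'r')
  sorted[6] = erator$wallabyrefrig  (last char: 'g')
  sorted[7] = frigerator$wallabyre  (last char: 'e')
  sorted[8] = gerator$wallabyrefri  (last char: 'i')
  sorted[9] = igerator$wallabyrefr  (last char: 'r')
  sorted[10] = labyrefrigerator$wal  (last char: 'l')
  sorted[11] = llabyrefrigerator$wa  (last char: 'a')
  sorted[12] = or$wallabyrefrigerat  (last char: 't')
  sorted[13] = r$wallabyrefrigerato  (last char: 'o')
  sorted[14] = rator$wallabyrefrige  (last char: 'e')
  sorted[15] = refrigerator$wallaby  (last char: 'y')
  sorted[16] = rigerator$wallabyref  (last char: 'f')
  sorted[17] = tor$wallabyrefrigera  (last char: 'a')
  sorted[18] = wallabyrefrigerator$  (last char: '$')
  sorted[19] = yrefrigerator$wallab  (last char: 'b')
Last column: rlwrargeirlatoeyfa$b
Original string S is at sorted index 18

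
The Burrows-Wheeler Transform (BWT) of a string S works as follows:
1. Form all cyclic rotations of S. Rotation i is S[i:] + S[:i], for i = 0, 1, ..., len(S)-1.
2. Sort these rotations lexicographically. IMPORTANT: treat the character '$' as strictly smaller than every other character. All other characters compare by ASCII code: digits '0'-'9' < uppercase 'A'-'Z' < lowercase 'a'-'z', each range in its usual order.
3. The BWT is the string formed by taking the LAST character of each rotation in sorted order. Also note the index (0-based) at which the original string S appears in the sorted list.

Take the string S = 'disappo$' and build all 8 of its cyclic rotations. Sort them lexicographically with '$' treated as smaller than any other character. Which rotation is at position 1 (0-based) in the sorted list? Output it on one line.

All 8 rotations (rotation i = S[i:]+S[:i]):
  rot[0] = disappo$
  rot[1] = isappo$d
  rot[2] = sappo$di
  rot[3] = appo$dis
  rot[4] = ppo$disa
  rot[5] = po$disap
  rot[6] = o$disapp
  rot[7] = $disappo
Sorted (with $ < everything):
  sorted[0] = $disappo
  sorted[1] = appo$dis
  sorted[2] = disappo$
  sorted[3] = isappo$d
  sorted[4] = o$disapp
  sorted[5] = po$disap
  sorted[6] = ppo$disa
  sorted[7] = sappo$di
sorted[1] = appo$dis

Answer: appo$dis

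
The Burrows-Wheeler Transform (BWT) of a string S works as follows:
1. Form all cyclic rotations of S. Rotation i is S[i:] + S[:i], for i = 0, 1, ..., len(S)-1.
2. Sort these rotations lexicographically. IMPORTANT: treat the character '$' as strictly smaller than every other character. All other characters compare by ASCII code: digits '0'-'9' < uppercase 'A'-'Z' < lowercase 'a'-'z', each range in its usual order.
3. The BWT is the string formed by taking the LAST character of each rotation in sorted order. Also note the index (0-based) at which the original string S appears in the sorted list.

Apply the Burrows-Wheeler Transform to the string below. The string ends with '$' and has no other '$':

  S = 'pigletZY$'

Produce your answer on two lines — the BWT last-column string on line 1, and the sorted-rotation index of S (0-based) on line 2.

Answer: YZtlipg$e
7

Derivation:
All 9 rotations (rotation i = S[i:]+S[:i]):
  rot[0] = pigletZY$
  rot[1] = igletZY$p
  rot[2] = gletZY$pi
  rot[3] = letZY$pig
  rot[4] = etZY$pigl
  rot[5] = tZY$pigle
  rot[6] = ZY$piglet
  rot[7] = Y$pigletZ
  rot[8] = $pigletZY
Sorted (with $ < everything):
  sorted[0] = $pigletZY  (last char: 'Y')
  sorted[1] = Y$pigletZ  (last char: 'Z')
  sorted[2] = ZY$piglet  (last char: 't')
  sorted[3] = etZY$pigl  (last char: 'l')
  sorted[4] = gletZY$pi  (last char: 'i')
  sorted[5] = igletZY$p  (last char: 'p')
  sorted[6] = letZY$pig  (last char: 'g')
  sorted[7] = pigletZY$  (last char: '$')
  sorted[8] = tZY$pigle  (last char: 'e')
Last column: YZtlipg$e
Original string S is at sorted index 7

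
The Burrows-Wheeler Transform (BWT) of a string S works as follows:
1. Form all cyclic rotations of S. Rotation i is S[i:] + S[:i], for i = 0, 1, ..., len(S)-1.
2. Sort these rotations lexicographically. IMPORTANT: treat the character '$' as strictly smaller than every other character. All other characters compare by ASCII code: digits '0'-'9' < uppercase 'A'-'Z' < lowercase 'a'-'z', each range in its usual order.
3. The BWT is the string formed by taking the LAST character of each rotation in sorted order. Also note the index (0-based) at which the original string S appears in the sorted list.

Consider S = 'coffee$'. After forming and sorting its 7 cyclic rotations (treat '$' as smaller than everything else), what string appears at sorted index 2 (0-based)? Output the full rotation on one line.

Answer: e$coffe

Derivation:
All 7 rotations (rotation i = S[i:]+S[:i]):
  rot[0] = coffee$
  rot[1] = offee$c
  rot[2] = ffee$co
  rot[3] = fee$cof
  rot[4] = ee$coff
  rot[5] = e$coffe
  rot[6] = $coffee
Sorted (with $ < everything):
  sorted[0] = $coffee
  sorted[1] = coffee$
  sorted[2] = e$coffe
  sorted[3] = ee$coff
  sorted[4] = fee$cof
  sorted[5] = ffee$co
  sorted[6] = offee$c
sorted[2] = e$coffe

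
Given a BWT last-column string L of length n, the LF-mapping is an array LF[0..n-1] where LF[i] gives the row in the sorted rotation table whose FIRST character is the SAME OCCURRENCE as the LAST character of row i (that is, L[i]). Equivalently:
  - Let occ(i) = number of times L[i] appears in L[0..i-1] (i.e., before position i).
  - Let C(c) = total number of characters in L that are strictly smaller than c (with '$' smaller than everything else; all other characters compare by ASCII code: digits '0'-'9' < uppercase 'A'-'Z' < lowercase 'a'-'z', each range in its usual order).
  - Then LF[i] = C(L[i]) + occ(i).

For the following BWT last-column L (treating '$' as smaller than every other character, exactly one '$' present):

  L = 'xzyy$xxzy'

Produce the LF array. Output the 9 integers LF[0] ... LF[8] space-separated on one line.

Char counts: '$':1, 'x':3, 'y':3, 'z':2
C (first-col start): C('$')=0, C('x')=1, C('y')=4, C('z')=7
L[0]='x': occ=0, LF[0]=C('x')+0=1+0=1
L[1]='z': occ=0, LF[1]=C('z')+0=7+0=7
L[2]='y': occ=0, LF[2]=C('y')+0=4+0=4
L[3]='y': occ=1, LF[3]=C('y')+1=4+1=5
L[4]='$': occ=0, LF[4]=C('$')+0=0+0=0
L[5]='x': occ=1, LF[5]=C('x')+1=1+1=2
L[6]='x': occ=2, LF[6]=C('x')+2=1+2=3
L[7]='z': occ=1, LF[7]=C('z')+1=7+1=8
L[8]='y': occ=2, LF[8]=C('y')+2=4+2=6

Answer: 1 7 4 5 0 2 3 8 6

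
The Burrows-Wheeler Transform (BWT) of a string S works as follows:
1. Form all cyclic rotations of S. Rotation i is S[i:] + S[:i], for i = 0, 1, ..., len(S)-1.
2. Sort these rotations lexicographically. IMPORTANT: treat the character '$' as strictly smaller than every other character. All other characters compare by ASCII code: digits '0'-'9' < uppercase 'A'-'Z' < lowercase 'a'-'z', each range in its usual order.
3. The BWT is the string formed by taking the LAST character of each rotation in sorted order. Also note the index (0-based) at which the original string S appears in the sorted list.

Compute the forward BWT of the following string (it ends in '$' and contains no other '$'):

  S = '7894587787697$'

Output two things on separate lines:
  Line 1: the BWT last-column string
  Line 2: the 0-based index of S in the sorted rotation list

All 14 rotations (rotation i = S[i:]+S[:i]):
  rot[0] = 7894587787697$
  rot[1] = 894587787697$7
  rot[2] = 94587787697$78
  rot[3] = 4587787697$789
  rot[4] = 587787697$7894
  rot[5] = 87787697$78945
  rot[6] = 7787697$789458
  rot[7] = 787697$7894587
  rot[8] = 87697$78945877
  rot[9] = 7697$789458778
  rot[10] = 697$7894587787
  rot[11] = 97$78945877876
  rot[12] = 7$789458778769
  rot[13] = $7894587787697
Sorted (with $ < everything):
  sorted[0] = $7894587787697  (last char: '7')
  sorted[1] = 4587787697$789  (last char: '9')
  sorted[2] = 587787697$7894  (last char: '4')
  sorted[3] = 697$7894587787  (last char: '7')
  sorted[4] = 7$789458778769  (last char: '9')
  sorted[5] = 7697$789458778  (last char: '8')
  sorted[6] = 7787697$789458  (last char: '8')
  sorted[7] = 787697$7894587  (last char: '7')
  sorted[8] = 7894587787697$  (last char: '$')
  sorted[9] = 87697$78945877  (last char: '7')
  sorted[10] = 87787697$78945  (last char: '5')
  sorted[11] = 894587787697$7  (last char: '7')
  sorted[12] = 94587787697$78  (last char: '8')
  sorted[13] = 97$78945877876  (last char: '6')
Last column: 79479887$75786
Original string S is at sorted index 8

Answer: 79479887$75786
8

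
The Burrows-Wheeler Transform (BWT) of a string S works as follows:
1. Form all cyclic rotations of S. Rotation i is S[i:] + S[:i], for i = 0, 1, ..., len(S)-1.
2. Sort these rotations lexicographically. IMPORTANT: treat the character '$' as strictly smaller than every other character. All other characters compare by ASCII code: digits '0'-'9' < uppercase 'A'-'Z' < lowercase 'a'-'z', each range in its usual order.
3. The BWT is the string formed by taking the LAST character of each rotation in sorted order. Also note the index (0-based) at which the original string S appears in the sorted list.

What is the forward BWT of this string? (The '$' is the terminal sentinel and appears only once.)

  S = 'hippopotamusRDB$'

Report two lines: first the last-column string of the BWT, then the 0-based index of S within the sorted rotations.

All 16 rotations (rotation i = S[i:]+S[:i]):
  rot[0] = hippopotamusRDB$
  rot[1] = ippopotamusRDB$h
  rot[2] = ppopotamusRDB$hi
  rot[3] = popotamusRDB$hip
  rot[4] = opotamusRDB$hipp
  rot[5] = potamusRDB$hippo
  rot[6] = otamusRDB$hippop
  rot[7] = tamusRDB$hippopo
  rot[8] = amusRDB$hippopot
  rot[9] = musRDB$hippopota
  rot[10] = usRDB$hippopotam
  rot[11] = sRDB$hippopotamu
  rot[12] = RDB$hippopotamus
  rot[13] = DB$hippopotamusR
  rot[14] = B$hippopotamusRD
  rot[15] = $hippopotamusRDB
Sorted (with $ < everything):
  sorted[0] = $hippopotamusRDB  (last char: 'B')
  sorted[1] = B$hippopotamusRD  (last char: 'D')
  sorted[2] = DB$hippopotamusR  (last char: 'R')
  sorted[3] = RDB$hippopotamus  (last char: 's')
  sorted[4] = amusRDB$hippopot  (last char: 't')
  sorted[5] = hippopotamusRDB$  (last char: '$')
  sorted[6] = ippopotamusRDB$h  (last char: 'h')
  sorted[7] = musRDB$hippopota  (last char: 'a')
  sorted[8] = opotamusRDB$hipp  (last char: 'p')
  sorted[9] = otamusRDB$hippop  (last char: 'p')
  sorted[10] = popotamusRDB$hip  (last char: 'p')
  sorted[11] = potamusRDB$hippo  (last char: 'o')
  sorted[12] = ppopotamusRDB$hi  (last char: 'i')
  sorted[13] = sRDB$hippopotamu  (last char: 'u')
  sorted[14] = tamusRDB$hippopo  (last char: 'o')
  sorted[15] = usRDB$hippopotam  (last char: 'm')
Last column: BDRst$happpoiuom
Original string S is at sorted index 5

Answer: BDRst$happpoiuom
5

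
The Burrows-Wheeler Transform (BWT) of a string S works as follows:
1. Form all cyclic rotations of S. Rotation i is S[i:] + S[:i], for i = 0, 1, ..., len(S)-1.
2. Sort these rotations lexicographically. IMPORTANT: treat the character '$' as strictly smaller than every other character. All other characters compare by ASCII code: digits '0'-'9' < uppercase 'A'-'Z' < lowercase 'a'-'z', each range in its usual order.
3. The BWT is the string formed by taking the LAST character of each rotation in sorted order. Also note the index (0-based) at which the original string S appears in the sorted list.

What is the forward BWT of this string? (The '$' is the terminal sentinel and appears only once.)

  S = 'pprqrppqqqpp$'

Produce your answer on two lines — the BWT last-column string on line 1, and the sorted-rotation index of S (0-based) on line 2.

Answer: ppqr$ppqqprqp
4

Derivation:
All 13 rotations (rotation i = S[i:]+S[:i]):
  rot[0] = pprqrppqqqpp$
  rot[1] = prqrppqqqpp$p
  rot[2] = rqrppqqqpp$pp
  rot[3] = qrppqqqpp$ppr
  rot[4] = rppqqqpp$pprq
  rot[5] = ppqqqpp$pprqr
  rot[6] = pqqqpp$pprqrp
  rot[7] = qqqpp$pprqrpp
  rot[8] = qqpp$pprqrppq
  rot[9] = qpp$pprqrppqq
  rot[10] = pp$pprqrppqqq
  rot[11] = p$pprqrppqqqp
  rot[12] = $pprqrppqqqpp
Sorted (with $ < everything):
  sorted[0] = $pprqrppqqqpp  (last char: 'p')
  sorted[1] = p$pprqrppqqqp  (last char: 'p')
  sorted[2] = pp$pprqrppqqq  (last char: 'q')
  sorted[3] = ppqqqpp$pprqr  (last char: 'r')
  sorted[4] = pprqrppqqqpp$  (last char: '$')
  sorted[5] = pqqqpp$pprqrp  (last char: 'p')
  sorted[6] = prqrppqqqpp$p  (last char: 'p')
  sorted[7] = qpp$pprqrppqq  (last char: 'q')
  sorted[8] = qqpp$pprqrppq  (last char: 'q')
  sorted[9] = qqqpp$pprqrpp  (last char: 'p')
  sorted[10] = qrppqqqpp$ppr  (last char: 'r')
  sorted[11] = rppqqqpp$pprq  (last char: 'q')
  sorted[12] = rqrppqqqpp$pp  (last char: 'p')
Last column: ppqr$ppqqprqp
Original string S is at sorted index 4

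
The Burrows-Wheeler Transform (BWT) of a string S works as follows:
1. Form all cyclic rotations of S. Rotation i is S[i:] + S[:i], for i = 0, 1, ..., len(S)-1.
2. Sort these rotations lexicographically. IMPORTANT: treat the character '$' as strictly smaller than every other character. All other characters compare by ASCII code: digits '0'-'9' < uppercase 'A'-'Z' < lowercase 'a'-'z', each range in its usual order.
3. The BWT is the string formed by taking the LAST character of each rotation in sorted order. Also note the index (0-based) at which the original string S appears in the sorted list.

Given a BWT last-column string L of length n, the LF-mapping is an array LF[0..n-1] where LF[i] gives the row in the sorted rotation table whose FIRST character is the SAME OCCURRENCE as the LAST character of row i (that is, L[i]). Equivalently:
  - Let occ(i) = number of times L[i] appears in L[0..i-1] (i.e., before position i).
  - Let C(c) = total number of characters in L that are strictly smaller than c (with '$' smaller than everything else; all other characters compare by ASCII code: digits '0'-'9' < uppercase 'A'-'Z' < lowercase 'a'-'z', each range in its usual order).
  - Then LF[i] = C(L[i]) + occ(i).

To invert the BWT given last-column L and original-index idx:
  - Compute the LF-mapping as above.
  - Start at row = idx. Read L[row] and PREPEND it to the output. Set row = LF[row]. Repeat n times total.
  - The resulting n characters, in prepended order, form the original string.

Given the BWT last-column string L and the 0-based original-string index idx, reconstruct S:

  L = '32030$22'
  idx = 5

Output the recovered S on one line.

LF mapping: 6 3 1 7 2 0 4 5
Walk LF starting at row 5, prepending L[row]:
  step 1: row=5, L[5]='$', prepend. Next row=LF[5]=0
  step 2: row=0, L[0]='3', prepend. Next row=LF[0]=6
  step 3: row=6, L[6]='2', prepend. Next row=LF[6]=4
  step 4: row=4, L[4]='0', prepend. Next row=LF[4]=2
  step 5: row=2, L[2]='0', prepend. Next row=LF[2]=1
  step 6: row=1, L[1]='2', prepend. Next row=LF[1]=3
  step 7: row=3, L[3]='3', prepend. Next row=LF[3]=7
  step 8: row=7, L[7]='2', prepend. Next row=LF[7]=5
Reversed output: 2320023$

Answer: 2320023$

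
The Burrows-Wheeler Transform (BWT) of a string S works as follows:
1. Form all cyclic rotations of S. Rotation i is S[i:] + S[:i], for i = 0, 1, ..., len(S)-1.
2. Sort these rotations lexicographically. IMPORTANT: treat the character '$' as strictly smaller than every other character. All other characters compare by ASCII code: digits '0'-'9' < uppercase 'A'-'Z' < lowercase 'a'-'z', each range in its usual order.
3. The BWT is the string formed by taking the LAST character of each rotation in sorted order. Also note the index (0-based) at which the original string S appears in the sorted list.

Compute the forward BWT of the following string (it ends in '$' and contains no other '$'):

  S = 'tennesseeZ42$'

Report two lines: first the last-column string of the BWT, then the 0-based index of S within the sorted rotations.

Answer: 24Zeestnnese$
12

Derivation:
All 13 rotations (rotation i = S[i:]+S[:i]):
  rot[0] = tennesseeZ42$
  rot[1] = ennesseeZ42$t
  rot[2] = nnesseeZ42$te
  rot[3] = nesseeZ42$ten
  rot[4] = esseeZ42$tenn
  rot[5] = sseeZ42$tenne
  rot[6] = seeZ42$tennes
  rot[7] = eeZ42$tenness
  rot[8] = eZ42$tennesse
  rot[9] = Z42$tennessee
  rot[10] = 42$tennesseeZ
  rot[11] = 2$tennesseeZ4
  rot[12] = $tennesseeZ42
Sorted (with $ < everything):
  sorted[0] = $tennesseeZ42  (last char: '2')
  sorted[1] = 2$tennesseeZ4  (last char: '4')
  sorted[2] = 42$tennesseeZ  (last char: 'Z')
  sorted[3] = Z42$tennessee  (last char: 'e')
  sorted[4] = eZ42$tennesse  (last char: 'e')
  sorted[5] = eeZ42$tenness  (last char: 's')
  sorted[6] = ennesseeZ42$t  (last char: 't')
  sorted[7] = esseeZ42$tenn  (last char: 'n')
  sorted[8] = nesseeZ42$ten  (last char: 'n')
  sorted[9] = nnesseeZ42$te  (last char: 'e')
  sorted[10] = seeZ42$tennes  (last char: 's')
  sorted[11] = sseeZ42$tenne  (last char: 'e')
  sorted[12] = tennesseeZ42$  (last char: '$')
Last column: 24Zeestnnese$
Original string S is at sorted index 12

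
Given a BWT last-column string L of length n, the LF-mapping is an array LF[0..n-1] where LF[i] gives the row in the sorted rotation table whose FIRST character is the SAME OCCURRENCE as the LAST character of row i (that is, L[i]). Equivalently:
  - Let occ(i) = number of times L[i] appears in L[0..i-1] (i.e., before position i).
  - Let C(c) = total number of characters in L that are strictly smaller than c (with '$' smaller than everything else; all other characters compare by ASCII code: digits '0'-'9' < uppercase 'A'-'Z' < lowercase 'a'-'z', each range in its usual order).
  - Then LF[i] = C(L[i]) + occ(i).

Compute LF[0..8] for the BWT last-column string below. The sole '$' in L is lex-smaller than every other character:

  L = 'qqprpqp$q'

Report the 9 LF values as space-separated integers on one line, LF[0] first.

Answer: 4 5 1 8 2 6 3 0 7

Derivation:
Char counts: '$':1, 'p':3, 'q':4, 'r':1
C (first-col start): C('$')=0, C('p')=1, C('q')=4, C('r')=8
L[0]='q': occ=0, LF[0]=C('q')+0=4+0=4
L[1]='q': occ=1, LF[1]=C('q')+1=4+1=5
L[2]='p': occ=0, LF[2]=C('p')+0=1+0=1
L[3]='r': occ=0, LF[3]=C('r')+0=8+0=8
L[4]='p': occ=1, LF[4]=C('p')+1=1+1=2
L[5]='q': occ=2, LF[5]=C('q')+2=4+2=6
L[6]='p': occ=2, LF[6]=C('p')+2=1+2=3
L[7]='$': occ=0, LF[7]=C('$')+0=0+0=0
L[8]='q': occ=3, LF[8]=C('q')+3=4+3=7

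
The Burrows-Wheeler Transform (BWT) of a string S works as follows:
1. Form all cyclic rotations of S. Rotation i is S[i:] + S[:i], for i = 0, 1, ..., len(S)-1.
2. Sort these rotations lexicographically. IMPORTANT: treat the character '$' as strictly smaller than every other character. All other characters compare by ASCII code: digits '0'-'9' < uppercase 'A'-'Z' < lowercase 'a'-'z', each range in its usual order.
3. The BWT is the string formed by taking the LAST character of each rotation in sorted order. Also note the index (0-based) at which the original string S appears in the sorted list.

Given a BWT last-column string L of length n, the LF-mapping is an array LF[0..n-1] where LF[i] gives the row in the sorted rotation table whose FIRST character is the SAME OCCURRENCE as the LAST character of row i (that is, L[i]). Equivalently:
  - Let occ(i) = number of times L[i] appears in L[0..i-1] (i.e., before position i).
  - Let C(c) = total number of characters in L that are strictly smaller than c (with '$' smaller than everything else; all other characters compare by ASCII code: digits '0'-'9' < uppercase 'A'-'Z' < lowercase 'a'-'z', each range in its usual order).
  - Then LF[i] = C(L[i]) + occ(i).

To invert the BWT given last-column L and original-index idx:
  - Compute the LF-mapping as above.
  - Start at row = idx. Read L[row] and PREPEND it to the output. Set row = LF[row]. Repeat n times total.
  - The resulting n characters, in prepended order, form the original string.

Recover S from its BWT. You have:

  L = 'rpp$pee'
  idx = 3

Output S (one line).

LF mapping: 6 3 4 0 5 1 2
Walk LF starting at row 3, prepending L[row]:
  step 1: row=3, L[3]='$', prepend. Next row=LF[3]=0
  step 2: row=0, L[0]='r', prepend. Next row=LF[0]=6
  step 3: row=6, L[6]='e', prepend. Next row=LF[6]=2
  step 4: row=2, L[2]='p', prepend. Next row=LF[2]=4
  step 5: row=4, L[4]='p', prepend. Next row=LF[4]=5
  step 6: row=5, L[5]='e', prepend. Next row=LF[5]=1
  step 7: row=1, L[1]='p', prepend. Next row=LF[1]=3
Reversed output: pepper$

Answer: pepper$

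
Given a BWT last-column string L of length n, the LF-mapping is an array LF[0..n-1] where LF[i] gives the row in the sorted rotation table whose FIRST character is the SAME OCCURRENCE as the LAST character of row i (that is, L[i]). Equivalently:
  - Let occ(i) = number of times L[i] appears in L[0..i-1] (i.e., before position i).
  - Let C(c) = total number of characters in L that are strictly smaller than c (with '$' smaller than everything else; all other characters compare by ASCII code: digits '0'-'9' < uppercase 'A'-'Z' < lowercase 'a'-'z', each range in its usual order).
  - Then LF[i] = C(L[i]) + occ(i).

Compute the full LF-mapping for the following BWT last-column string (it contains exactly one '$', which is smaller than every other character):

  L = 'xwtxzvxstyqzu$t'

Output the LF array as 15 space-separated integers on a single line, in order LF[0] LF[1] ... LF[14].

Answer: 9 8 3 10 13 7 11 2 4 12 1 14 6 0 5

Derivation:
Char counts: '$':1, 'q':1, 's':1, 't':3, 'u':1, 'v':1, 'w':1, 'x':3, 'y':1, 'z':2
C (first-col start): C('$')=0, C('q')=1, C('s')=2, C('t')=3, C('u')=6, C('v')=7, C('w')=8, C('x')=9, C('y')=12, C('z')=13
L[0]='x': occ=0, LF[0]=C('x')+0=9+0=9
L[1]='w': occ=0, LF[1]=C('w')+0=8+0=8
L[2]='t': occ=0, LF[2]=C('t')+0=3+0=3
L[3]='x': occ=1, LF[3]=C('x')+1=9+1=10
L[4]='z': occ=0, LF[4]=C('z')+0=13+0=13
L[5]='v': occ=0, LF[5]=C('v')+0=7+0=7
L[6]='x': occ=2, LF[6]=C('x')+2=9+2=11
L[7]='s': occ=0, LF[7]=C('s')+0=2+0=2
L[8]='t': occ=1, LF[8]=C('t')+1=3+1=4
L[9]='y': occ=0, LF[9]=C('y')+0=12+0=12
L[10]='q': occ=0, LF[10]=C('q')+0=1+0=1
L[11]='z': occ=1, LF[11]=C('z')+1=13+1=14
L[12]='u': occ=0, LF[12]=C('u')+0=6+0=6
L[13]='$': occ=0, LF[13]=C('$')+0=0+0=0
L[14]='t': occ=2, LF[14]=C('t')+2=3+2=5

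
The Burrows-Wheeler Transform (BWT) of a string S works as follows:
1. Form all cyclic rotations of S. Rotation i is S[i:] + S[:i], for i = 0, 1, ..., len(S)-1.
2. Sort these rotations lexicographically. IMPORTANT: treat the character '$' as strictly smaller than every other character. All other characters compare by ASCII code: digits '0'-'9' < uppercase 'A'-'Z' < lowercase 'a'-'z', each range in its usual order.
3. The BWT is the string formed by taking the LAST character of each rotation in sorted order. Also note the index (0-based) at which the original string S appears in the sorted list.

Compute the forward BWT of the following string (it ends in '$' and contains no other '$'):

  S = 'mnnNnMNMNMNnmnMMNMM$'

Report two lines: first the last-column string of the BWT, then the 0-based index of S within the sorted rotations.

Answer: MMNnMnNNMMMnMn$mNnNm
14

Derivation:
All 20 rotations (rotation i = S[i:]+S[:i]):
  rot[0] = mnnNnMNMNMNnmnMMNMM$
  rot[1] = nnNnMNMNMNnmnMMNMM$m
  rot[2] = nNnMNMNMNnmnMMNMM$mn
  rot[3] = NnMNMNMNnmnMMNMM$mnn
  rot[4] = nMNMNMNnmnMMNMM$mnnN
  rot[5] = MNMNMNnmnMMNMM$mnnNn
  rot[6] = NMNMNnmnMMNMM$mnnNnM
  rot[7] = MNMNnmnMMNMM$mnnNnMN
  rot[8] = NMNnmnMMNMM$mnnNnMNM
  rot[9] = MNnmnMMNMM$mnnNnMNMN
  rot[10] = NnmnMMNMM$mnnNnMNMNM
  rot[11] = nmnMMNMM$mnnNnMNMNMN
  rot[12] = mnMMNMM$mnnNnMNMNMNn
  rot[13] = nMMNMM$mnnNnMNMNMNnm
  rot[14] = MMNMM$mnnNnMNMNMNnmn
  rot[15] = MNMM$mnnNnMNMNMNnmnM
  rot[16] = NMM$mnnNnMNMNMNnmnMM
  rot[17] = MM$mnnNnMNMNMNnmnMMN
  rot[18] = M$mnnNnMNMNMNnmnMMNM
  rot[19] = $mnnNnMNMNMNnmnMMNMM
Sorted (with $ < everything):
  sorted[0] = $mnnNnMNMNMNnmnMMNMM  (last char: 'M')
  sorted[1] = M$mnnNnMNMNMNnmnMMNM  (last char: 'M')
  sorted[2] = MM$mnnNnMNMNMNnmnMMN  (last char: 'N')
  sorted[3] = MMNMM$mnnNnMNMNMNnmn  (last char: 'n')
  sorted[4] = MNMM$mnnNnMNMNMNnmnM  (last char: 'M')
  sorted[5] = MNMNMNnmnMMNMM$mnnNn  (last char: 'n')
  sorted[6] = MNMNnmnMMNMM$mnnNnMN  (last char: 'N')
  sorted[7] = MNnmnMMNMM$mnnNnMNMN  (last char: 'N')
  sorted[8] = NMM$mnnNnMNMNMNnmnMM  (last char: 'M')
  sorted[9] = NMNMNnmnMMNMM$mnnNnM  (last char: 'M')
  sorted[10] = NMNnmnMMNMM$mnnNnMNM  (last char: 'M')
  sorted[11] = NnMNMNMNnmnMMNMM$mnn  (last char: 'n')
  sorted[12] = NnmnMMNMM$mnnNnMNMNM  (last char: 'M')
  sorted[13] = mnMMNMM$mnnNnMNMNMNn  (last char: 'n')
  sorted[14] = mnnNnMNMNMNnmnMMNMM$  (last char: '$')
  sorted[15] = nMMNMM$mnnNnMNMNMNnm  (last char: 'm')
  sorted[16] = nMNMNMNnmnMMNMM$mnnN  (last char: 'N')
  sorted[17] = nNnMNMNMNnmnMMNMM$mn  (last char: 'n')
  sorted[18] = nmnMMNMM$mnnNnMNMNMN  (last char: 'N')
  sorted[19] = nnNnMNMNMNnmnMMNMM$m  (last char: 'm')
Last column: MMNnMnNNMMMnMn$mNnNm
Original string S is at sorted index 14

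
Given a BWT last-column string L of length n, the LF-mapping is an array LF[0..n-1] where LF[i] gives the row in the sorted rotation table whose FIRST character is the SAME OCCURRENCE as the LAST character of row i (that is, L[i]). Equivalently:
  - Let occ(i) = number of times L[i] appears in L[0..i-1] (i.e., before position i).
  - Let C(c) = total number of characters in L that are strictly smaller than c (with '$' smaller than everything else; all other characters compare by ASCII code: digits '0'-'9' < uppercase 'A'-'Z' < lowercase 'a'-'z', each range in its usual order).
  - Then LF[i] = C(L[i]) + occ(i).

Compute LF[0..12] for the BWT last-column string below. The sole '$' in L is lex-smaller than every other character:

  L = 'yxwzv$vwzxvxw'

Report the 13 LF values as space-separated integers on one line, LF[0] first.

Answer: 10 7 4 11 1 0 2 5 12 8 3 9 6

Derivation:
Char counts: '$':1, 'v':3, 'w':3, 'x':3, 'y':1, 'z':2
C (first-col start): C('$')=0, C('v')=1, C('w')=4, C('x')=7, C('y')=10, C('z')=11
L[0]='y': occ=0, LF[0]=C('y')+0=10+0=10
L[1]='x': occ=0, LF[1]=C('x')+0=7+0=7
L[2]='w': occ=0, LF[2]=C('w')+0=4+0=4
L[3]='z': occ=0, LF[3]=C('z')+0=11+0=11
L[4]='v': occ=0, LF[4]=C('v')+0=1+0=1
L[5]='$': occ=0, LF[5]=C('$')+0=0+0=0
L[6]='v': occ=1, LF[6]=C('v')+1=1+1=2
L[7]='w': occ=1, LF[7]=C('w')+1=4+1=5
L[8]='z': occ=1, LF[8]=C('z')+1=11+1=12
L[9]='x': occ=1, LF[9]=C('x')+1=7+1=8
L[10]='v': occ=2, LF[10]=C('v')+2=1+2=3
L[11]='x': occ=2, LF[11]=C('x')+2=7+2=9
L[12]='w': occ=2, LF[12]=C('w')+2=4+2=6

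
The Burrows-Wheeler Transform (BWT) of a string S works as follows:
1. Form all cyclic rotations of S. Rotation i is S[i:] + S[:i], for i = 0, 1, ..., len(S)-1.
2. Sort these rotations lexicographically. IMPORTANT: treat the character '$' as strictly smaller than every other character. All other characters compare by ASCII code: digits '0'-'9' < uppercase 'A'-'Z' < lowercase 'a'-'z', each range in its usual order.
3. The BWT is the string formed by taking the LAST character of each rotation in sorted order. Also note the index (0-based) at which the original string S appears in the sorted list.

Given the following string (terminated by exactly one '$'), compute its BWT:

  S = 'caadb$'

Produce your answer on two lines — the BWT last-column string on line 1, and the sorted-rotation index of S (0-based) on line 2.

Answer: bcad$a
4

Derivation:
All 6 rotations (rotation i = S[i:]+S[:i]):
  rot[0] = caadb$
  rot[1] = aadb$c
  rot[2] = adb$ca
  rot[3] = db$caa
  rot[4] = b$caad
  rot[5] = $caadb
Sorted (with $ < everything):
  sorted[0] = $caadb  (last char: 'b')
  sorted[1] = aadb$c  (last char: 'c')
  sorted[2] = adb$ca  (last char: 'a')
  sorted[3] = b$caad  (last char: 'd')
  sorted[4] = caadb$  (last char: '$')
  sorted[5] = db$caa  (last char: 'a')
Last column: bcad$a
Original string S is at sorted index 4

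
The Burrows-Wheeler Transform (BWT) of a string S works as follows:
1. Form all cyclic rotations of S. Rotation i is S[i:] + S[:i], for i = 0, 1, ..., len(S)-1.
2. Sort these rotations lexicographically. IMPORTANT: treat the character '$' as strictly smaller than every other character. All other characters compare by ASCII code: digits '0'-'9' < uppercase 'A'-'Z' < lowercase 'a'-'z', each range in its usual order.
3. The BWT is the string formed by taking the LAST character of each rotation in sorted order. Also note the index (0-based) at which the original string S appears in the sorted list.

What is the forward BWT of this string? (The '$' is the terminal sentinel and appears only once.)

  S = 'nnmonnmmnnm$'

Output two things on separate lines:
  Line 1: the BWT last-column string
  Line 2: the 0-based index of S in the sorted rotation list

Answer: mnnmnnnnmo$m
10

Derivation:
All 12 rotations (rotation i = S[i:]+S[:i]):
  rot[0] = nnmonnmmnnm$
  rot[1] = nmonnmmnnm$n
  rot[2] = monnmmnnm$nn
  rot[3] = onnmmnnm$nnm
  rot[4] = nnmmnnm$nnmo
  rot[5] = nmmnnm$nnmon
  rot[6] = mmnnm$nnmonn
  rot[7] = mnnm$nnmonnm
  rot[8] = nnm$nnmonnmm
  rot[9] = nm$nnmonnmmn
  rot[10] = m$nnmonnmmnn
  rot[11] = $nnmonnmmnnm
Sorted (with $ < everything):
  sorted[0] = $nnmonnmmnnm  (last char: 'm')
  sorted[1] = m$nnmonnmmnn  (last char: 'n')
  sorted[2] = mmnnm$nnmonn  (last char: 'n')
  sorted[3] = mnnm$nnmonnm  (last char: 'm')
  sorted[4] = monnmmnnm$nn  (last char: 'n')
  sorted[5] = nm$nnmonnmmn  (last char: 'n')
  sorted[6] = nmmnnm$nnmon  (last char: 'n')
  sorted[7] = nmonnmmnnm$n  (last char: 'n')
  sorted[8] = nnm$nnmonnmm  (last char: 'm')
  sorted[9] = nnmmnnm$nnmo  (last char: 'o')
  sorted[10] = nnmonnmmnnm$  (last char: '$')
  sorted[11] = onnmmnnm$nnm  (last char: 'm')
Last column: mnnmnnnnmo$m
Original string S is at sorted index 10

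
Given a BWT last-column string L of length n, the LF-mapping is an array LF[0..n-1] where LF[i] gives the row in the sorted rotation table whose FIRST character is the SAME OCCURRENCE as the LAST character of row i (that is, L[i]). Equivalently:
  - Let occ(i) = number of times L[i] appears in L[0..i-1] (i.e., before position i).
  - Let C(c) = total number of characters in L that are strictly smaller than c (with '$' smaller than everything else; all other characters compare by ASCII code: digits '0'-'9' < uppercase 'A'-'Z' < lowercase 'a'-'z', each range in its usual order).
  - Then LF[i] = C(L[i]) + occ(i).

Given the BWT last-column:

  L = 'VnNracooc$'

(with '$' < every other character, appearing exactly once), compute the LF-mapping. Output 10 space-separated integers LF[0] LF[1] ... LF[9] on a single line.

Char counts: '$':1, 'N':1, 'V':1, 'a':1, 'c':2, 'n':1, 'o':2, 'r':1
C (first-col start): C('$')=0, C('N')=1, C('V')=2, C('a')=3, C('c')=4, C('n')=6, C('o')=7, C('r')=9
L[0]='V': occ=0, LF[0]=C('V')+0=2+0=2
L[1]='n': occ=0, LF[1]=C('n')+0=6+0=6
L[2]='N': occ=0, LF[2]=C('N')+0=1+0=1
L[3]='r': occ=0, LF[3]=C('r')+0=9+0=9
L[4]='a': occ=0, LF[4]=C('a')+0=3+0=3
L[5]='c': occ=0, LF[5]=C('c')+0=4+0=4
L[6]='o': occ=0, LF[6]=C('o')+0=7+0=7
L[7]='o': occ=1, LF[7]=C('o')+1=7+1=8
L[8]='c': occ=1, LF[8]=C('c')+1=4+1=5
L[9]='$': occ=0, LF[9]=C('$')+0=0+0=0

Answer: 2 6 1 9 3 4 7 8 5 0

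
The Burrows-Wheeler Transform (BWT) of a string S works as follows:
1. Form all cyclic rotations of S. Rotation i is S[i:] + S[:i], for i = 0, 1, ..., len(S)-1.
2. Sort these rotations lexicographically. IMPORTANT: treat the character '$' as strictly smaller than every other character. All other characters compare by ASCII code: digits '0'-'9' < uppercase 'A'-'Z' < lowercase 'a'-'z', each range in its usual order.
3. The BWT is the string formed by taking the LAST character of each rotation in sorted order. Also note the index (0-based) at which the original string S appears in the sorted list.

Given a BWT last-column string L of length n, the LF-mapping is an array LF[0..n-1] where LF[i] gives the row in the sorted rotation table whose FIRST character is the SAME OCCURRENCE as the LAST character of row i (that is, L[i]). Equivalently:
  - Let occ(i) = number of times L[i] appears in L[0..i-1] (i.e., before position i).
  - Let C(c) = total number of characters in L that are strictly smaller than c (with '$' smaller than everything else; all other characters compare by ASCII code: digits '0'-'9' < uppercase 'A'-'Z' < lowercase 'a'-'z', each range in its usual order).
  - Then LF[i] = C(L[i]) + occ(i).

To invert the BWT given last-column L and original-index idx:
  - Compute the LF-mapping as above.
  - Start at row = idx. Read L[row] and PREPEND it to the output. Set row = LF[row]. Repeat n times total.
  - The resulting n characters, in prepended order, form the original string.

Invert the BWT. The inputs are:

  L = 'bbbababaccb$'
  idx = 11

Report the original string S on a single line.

LF mapping: 4 5 6 1 7 2 8 3 10 11 9 0
Walk LF starting at row 11, prepending L[row]:
  step 1: row=11, L[11]='$', prepend. Next row=LF[11]=0
  step 2: row=0, L[0]='b', prepend. Next row=LF[0]=4
  step 3: row=4, L[4]='b', prepend. Next row=LF[4]=7
  step 4: row=7, L[7]='a', prepend. Next row=LF[7]=3
  step 5: row=3, L[3]='a', prepend. Next row=LF[3]=1
  step 6: row=1, L[1]='b', prepend. Next row=LF[1]=5
  step 7: row=5, L[5]='a', prepend. Next row=LF[5]=2
  step 8: row=2, L[2]='b', prepend. Next row=LF[2]=6
  step 9: row=6, L[6]='b', prepend. Next row=LF[6]=8
  step 10: row=8, L[8]='c', prepend. Next row=LF[8]=10
  step 11: row=10, L[10]='b', prepend. Next row=LF[10]=9
  step 12: row=9, L[9]='c', prepend. Next row=LF[9]=11
Reversed output: cbcbbabaabb$

Answer: cbcbbabaabb$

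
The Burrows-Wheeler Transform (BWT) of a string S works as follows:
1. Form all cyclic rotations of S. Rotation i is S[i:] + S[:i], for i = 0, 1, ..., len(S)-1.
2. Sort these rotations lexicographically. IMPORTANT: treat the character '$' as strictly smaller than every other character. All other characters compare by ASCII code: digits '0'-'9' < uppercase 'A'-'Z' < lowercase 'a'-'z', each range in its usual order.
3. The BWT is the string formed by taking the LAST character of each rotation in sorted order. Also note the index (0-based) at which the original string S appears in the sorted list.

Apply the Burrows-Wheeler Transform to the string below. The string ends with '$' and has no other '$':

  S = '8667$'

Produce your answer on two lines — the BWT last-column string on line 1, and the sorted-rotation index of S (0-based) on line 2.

All 5 rotations (rotation i = S[i:]+S[:i]):
  rot[0] = 8667$
  rot[1] = 667$8
  rot[2] = 67$86
  rot[3] = 7$866
  rot[4] = $8667
Sorted (with $ < everything):
  sorted[0] = $8667  (last char: '7')
  sorted[1] = 667$8  (last char: '8')
  sorted[2] = 67$86  (last char: '6')
  sorted[3] = 7$866  (last char: '6')
  sorted[4] = 8667$  (last char: '$')
Last column: 7866$
Original string S is at sorted index 4

Answer: 7866$
4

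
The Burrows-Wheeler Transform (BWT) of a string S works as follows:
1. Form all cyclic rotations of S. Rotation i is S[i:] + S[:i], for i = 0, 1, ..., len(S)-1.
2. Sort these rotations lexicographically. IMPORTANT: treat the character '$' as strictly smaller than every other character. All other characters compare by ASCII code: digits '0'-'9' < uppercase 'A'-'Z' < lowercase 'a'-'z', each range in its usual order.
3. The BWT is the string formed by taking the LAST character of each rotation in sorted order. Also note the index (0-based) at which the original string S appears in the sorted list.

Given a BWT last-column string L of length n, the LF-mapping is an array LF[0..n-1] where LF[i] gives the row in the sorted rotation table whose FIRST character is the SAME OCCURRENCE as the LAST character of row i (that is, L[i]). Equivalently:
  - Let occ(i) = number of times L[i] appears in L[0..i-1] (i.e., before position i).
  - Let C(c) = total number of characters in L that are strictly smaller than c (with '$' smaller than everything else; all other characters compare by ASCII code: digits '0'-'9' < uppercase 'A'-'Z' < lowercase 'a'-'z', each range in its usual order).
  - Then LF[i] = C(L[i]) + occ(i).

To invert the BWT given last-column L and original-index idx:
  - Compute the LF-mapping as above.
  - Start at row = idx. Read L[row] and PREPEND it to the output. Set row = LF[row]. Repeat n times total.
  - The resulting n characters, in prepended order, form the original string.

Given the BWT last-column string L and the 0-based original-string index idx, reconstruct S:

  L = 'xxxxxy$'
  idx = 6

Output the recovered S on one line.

Answer: yxxxxx$

Derivation:
LF mapping: 1 2 3 4 5 6 0
Walk LF starting at row 6, prepending L[row]:
  step 1: row=6, L[6]='$', prepend. Next row=LF[6]=0
  step 2: row=0, L[0]='x', prepend. Next row=LF[0]=1
  step 3: row=1, L[1]='x', prepend. Next row=LF[1]=2
  step 4: row=2, L[2]='x', prepend. Next row=LF[2]=3
  step 5: row=3, L[3]='x', prepend. Next row=LF[3]=4
  step 6: row=4, L[4]='x', prepend. Next row=LF[4]=5
  step 7: row=5, L[5]='y', prepend. Next row=LF[5]=6
Reversed output: yxxxxx$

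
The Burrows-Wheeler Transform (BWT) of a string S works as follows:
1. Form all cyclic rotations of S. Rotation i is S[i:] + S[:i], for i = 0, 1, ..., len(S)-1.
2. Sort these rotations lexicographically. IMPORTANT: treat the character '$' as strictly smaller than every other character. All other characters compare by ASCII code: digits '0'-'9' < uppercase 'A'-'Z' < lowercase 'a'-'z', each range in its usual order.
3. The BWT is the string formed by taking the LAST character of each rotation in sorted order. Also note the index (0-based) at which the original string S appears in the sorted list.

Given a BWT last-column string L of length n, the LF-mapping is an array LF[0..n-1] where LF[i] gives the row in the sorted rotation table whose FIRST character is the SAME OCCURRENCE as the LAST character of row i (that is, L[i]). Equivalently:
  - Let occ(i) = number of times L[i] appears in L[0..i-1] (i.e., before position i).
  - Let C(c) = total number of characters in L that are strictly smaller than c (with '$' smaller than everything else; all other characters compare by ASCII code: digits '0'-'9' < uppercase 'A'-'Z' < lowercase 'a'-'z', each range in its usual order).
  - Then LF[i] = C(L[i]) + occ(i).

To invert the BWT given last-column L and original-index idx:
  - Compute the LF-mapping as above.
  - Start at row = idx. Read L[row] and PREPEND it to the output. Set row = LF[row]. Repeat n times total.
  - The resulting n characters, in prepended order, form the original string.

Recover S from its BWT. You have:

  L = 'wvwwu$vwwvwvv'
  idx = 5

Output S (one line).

Answer: vwwvuvwvvwww$

Derivation:
LF mapping: 7 2 8 9 1 0 3 10 11 4 12 5 6
Walk LF starting at row 5, prepending L[row]:
  step 1: row=5, L[5]='$', prepend. Next row=LF[5]=0
  step 2: row=0, L[0]='w', prepend. Next row=LF[0]=7
  step 3: row=7, L[7]='w', prepend. Next row=LF[7]=10
  step 4: row=10, L[10]='w', prepend. Next row=LF[10]=12
  step 5: row=12, L[12]='v', prepend. Next row=LF[12]=6
  step 6: row=6, L[6]='v', prepend. Next row=LF[6]=3
  step 7: row=3, L[3]='w', prepend. Next row=LF[3]=9
  step 8: row=9, L[9]='v', prepend. Next row=LF[9]=4
  step 9: row=4, L[4]='u', prepend. Next row=LF[4]=1
  step 10: row=1, L[1]='v', prepend. Next row=LF[1]=2
  step 11: row=2, L[2]='w', prepend. Next row=LF[2]=8
  step 12: row=8, L[8]='w', prepend. Next row=LF[8]=11
  step 13: row=11, L[11]='v', prepend. Next row=LF[11]=5
Reversed output: vwwvuvwvvwww$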